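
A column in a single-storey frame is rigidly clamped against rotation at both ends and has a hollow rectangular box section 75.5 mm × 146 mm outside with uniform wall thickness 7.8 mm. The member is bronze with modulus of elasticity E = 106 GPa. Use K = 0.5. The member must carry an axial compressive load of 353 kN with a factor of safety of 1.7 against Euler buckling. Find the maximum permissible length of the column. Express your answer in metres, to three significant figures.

L_max ≈ 4.50 m

Inner dimensions: h_i = 146 − 2×7.8 = 130.4 mm, b_i = 75.5 − 2×7.8 = 59.90 mm
Weak-axis I_min = (h_o·b_o³ − h_i·b_i³)/12 with b_o = 75.5, b_i = 59.90 mm (shorter outer/inner sides).
I_min = (146×75.5³ − 130.4×59.90³)/12 = 2.901×10^6 mm⁴
I = 2.901×10^-6 m⁴
Required critical load P_cr = n·P = 1.7 × 353 = 600.1 kN = 6.001×10^5 N
From P_cr = π²EI/(K·L)²:  L = (1/K)·√(π²EI/P_cr) = (1/0.5)·√(π²×1.06×10^11×2.901×10^-6/6.001×10^5)
L = 4.50 m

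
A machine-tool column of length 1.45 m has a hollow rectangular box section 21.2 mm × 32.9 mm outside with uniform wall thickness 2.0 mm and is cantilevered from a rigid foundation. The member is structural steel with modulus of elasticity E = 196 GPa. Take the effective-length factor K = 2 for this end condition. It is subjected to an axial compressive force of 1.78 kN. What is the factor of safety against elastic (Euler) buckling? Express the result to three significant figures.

n ≈ 1.79

Inner dimensions: h_i = 32.9 − 2×2.0 = 28.90 mm, b_i = 21.2 − 2×2.0 = 17.20 mm
Weak-axis I_min = (h_o·b_o³ − h_i·b_i³)/12 with b_o = 21.2, b_i = 17.20 mm (shorter outer/inner sides).
I_min = (32.9×21.2³ − 28.90×17.20³)/12 = 1.387×10^4 mm⁴
I = 1.387×10^4 mm⁴ = 1.387×10^-8 m⁴
Effective length L_e = K·L = 2 × 1.45 = 2.900 m
P_cr = π²EI / L_e² = π² × 196×10⁹ × 1.387×10^-8 / 2.900² = 3.190×10^3 N
Factor of safety n = P_cr / P = 3.1899 / 1.78 = 1.79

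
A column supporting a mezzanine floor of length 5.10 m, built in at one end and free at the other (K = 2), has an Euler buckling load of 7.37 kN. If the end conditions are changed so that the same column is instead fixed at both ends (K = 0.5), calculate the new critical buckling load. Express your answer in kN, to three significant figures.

P_cr ∝ 1/K², so P_cr,new = P_cr,old × (K_old/K_new)² = 7.37 × (2/0.5)²
= 7.37 × 16.00 = 118 kN

P_cr ≈ 118 kN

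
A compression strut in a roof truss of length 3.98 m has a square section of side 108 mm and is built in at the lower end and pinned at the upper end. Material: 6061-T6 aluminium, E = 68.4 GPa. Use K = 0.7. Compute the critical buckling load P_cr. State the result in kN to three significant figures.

I = a⁴/12 = 108⁴/12 = 1.134×10^7 mm⁴
I = 1.134×10^7 mm⁴ = 1.134×10^-5 m⁴
Effective length L_e = K·L = 0.7 × 3.98 = 2.786 m
P_cr = π²EI / L_e² = π² × 68.4×10⁹ × 1.134×10^-5 / 2.786² = 9.861×10^5 N

P_cr ≈ 986 kN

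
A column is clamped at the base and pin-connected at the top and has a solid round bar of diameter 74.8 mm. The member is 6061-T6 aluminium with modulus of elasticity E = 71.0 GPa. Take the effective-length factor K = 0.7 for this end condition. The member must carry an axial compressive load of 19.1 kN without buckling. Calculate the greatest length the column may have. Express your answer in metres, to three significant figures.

L_max ≈ 10.7 m

I = πd⁴/64 = π×74.8⁴/64 = 1.537×10^6 mm⁴
I = 1.537×10^-6 m⁴
At the buckling limit P_cr = P = 1.910×10^4 N
From P_cr = π²EI/(K·L)²:  L = (1/K)·√(π²EI/P_cr) = (1/0.7)·√(π²×7.10×10^10×1.537×10^-6/1.910×10^4)
L = 10.7 m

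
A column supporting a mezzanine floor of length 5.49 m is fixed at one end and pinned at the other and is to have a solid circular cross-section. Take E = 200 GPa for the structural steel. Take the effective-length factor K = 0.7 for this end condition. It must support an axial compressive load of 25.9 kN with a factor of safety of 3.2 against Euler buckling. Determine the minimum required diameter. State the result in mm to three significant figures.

Required P_cr = n·P = 3.2 × 25.9 = 82.88 kN
L_e = K·L = 0.7 × 5.49 = 3.843 m
Required I = P_cr·L_e²/(π²E) = 8.288×10^4 × 3.843² / (π² × 2.00×10^11) = 6.201×10^-7 m⁴
I_req = 6.201×10^5 mm⁴
Solid circle: I = πd⁴/64  ⇒  d = (64I/π)^(1/4) = (64×6.201×10^5/π)^(1/4) = 59.6 mm

d ≈ 59.6 mm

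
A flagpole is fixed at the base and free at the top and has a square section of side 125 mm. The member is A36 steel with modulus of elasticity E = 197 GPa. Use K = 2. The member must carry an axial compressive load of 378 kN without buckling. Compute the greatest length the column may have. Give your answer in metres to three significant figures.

L_max ≈ 5.11 m

I = a⁴/12 = 125⁴/12 = 2.035×10^7 mm⁴
I = 2.035×10^-5 m⁴
At the buckling limit P_cr = P = 3.780×10^5 N
From P_cr = π²EI/(K·L)²:  L = (1/K)·√(π²EI/P_cr) = (1/2)·√(π²×1.97×10^11×2.035×10^-5/3.780×10^5)
L = 5.11 m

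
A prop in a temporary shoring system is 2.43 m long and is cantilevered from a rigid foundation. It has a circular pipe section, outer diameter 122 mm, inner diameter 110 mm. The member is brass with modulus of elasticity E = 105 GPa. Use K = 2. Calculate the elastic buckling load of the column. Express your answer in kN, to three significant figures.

P_cr ≈ 162 kN

d_o = 122 mm, d_i = 110 mm
I = π(d_o⁴ − d_i⁴)/64 = π(122⁴ − 110.0⁴)/64 = 3.688×10^6 mm⁴
I = 3.688×10^6 mm⁴ = 3.688×10^-6 m⁴
Effective length L_e = K·L = 2 × 2.43 = 4.860 m
P_cr = π²EI / L_e² = π² × 105×10⁹ × 3.688×10^-6 / 4.860² = 1.618×10^5 N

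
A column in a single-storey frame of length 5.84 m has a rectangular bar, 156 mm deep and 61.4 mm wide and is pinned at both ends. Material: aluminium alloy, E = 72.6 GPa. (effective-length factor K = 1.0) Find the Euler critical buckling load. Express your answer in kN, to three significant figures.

P_cr ≈ 63.2 kN

Buckling occurs about the weak axis: I_min = h·b³/12 with b = 61.4 mm (the shorter side).
I_min = 156×61.4³/12 = 3.009×10^6 mm⁴
I = 3.009×10^6 mm⁴ = 3.009×10^-6 m⁴
Effective length L_e = K·L = 1 × 5.84 = 5.840 m
P_cr = π²EI / L_e² = π² × 72.6×10⁹ × 3.009×10^-6 / 5.840² = 6.322×10^4 N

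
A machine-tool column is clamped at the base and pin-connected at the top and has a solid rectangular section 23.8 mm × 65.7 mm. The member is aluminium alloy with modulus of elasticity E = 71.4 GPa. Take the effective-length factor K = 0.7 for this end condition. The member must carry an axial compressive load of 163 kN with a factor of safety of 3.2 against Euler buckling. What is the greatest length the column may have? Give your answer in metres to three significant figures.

L_max ≈ 0.451 m

Buckling occurs about the weak axis: I_min = h·b³/12 with b = 23.8 mm (the shorter side).
I_min = 65.7×23.8³/12 = 7.381×10^4 mm⁴
I = 7.381×10^-8 m⁴
Required critical load P_cr = n·P = 3.2 × 163 = 521.6 kN = 5.216×10^5 N
From P_cr = π²EI/(K·L)²:  L = (1/K)·√(π²EI/P_cr) = (1/0.7)·√(π²×7.14×10^10×7.381×10^-8/5.216×10^5)
L = 0.451 m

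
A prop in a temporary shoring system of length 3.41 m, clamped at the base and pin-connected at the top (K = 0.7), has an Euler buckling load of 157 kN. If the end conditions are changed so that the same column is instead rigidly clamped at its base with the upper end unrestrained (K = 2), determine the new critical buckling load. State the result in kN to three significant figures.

P_cr ≈ 19.2 kN

P_cr ∝ 1/K², so P_cr,new = P_cr,old × (K_old/K_new)² = 157 × (0.7/2)²
= 157 × 0.1225 = 19.2 kN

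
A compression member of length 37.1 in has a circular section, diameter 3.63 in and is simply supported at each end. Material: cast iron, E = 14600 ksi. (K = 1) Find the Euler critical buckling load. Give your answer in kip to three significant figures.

I = πd⁴/64 = π×3.63⁴/64 = 8.523 in⁴
Effective length L_e = K·L = 1 × 37.1 = 37.10 in
P_cr = π²EI / L_e² = π² × 14600×10³ × 8.523 / 37.10² = 8.923×10^5 lb

P_cr ≈ 892 kip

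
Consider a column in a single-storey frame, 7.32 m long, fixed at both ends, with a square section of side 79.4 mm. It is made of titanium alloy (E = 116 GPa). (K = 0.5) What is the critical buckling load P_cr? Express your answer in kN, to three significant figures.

P_cr ≈ 283 kN

I = a⁴/12 = 79.4⁴/12 = 3.312×10^6 mm⁴
I = 3.312×10^6 mm⁴ = 3.312×10^-6 m⁴
Effective length L_e = K·L = 0.5 × 7.32 = 3.660 m
P_cr = π²EI / L_e² = π² × 116×10⁹ × 3.312×10^-6 / 3.660² = 2.831×10^5 N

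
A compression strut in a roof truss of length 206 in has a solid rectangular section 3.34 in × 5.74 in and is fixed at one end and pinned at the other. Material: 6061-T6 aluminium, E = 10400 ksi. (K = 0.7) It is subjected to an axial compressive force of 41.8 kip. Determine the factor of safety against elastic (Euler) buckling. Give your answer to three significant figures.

Buckling occurs about the weak axis: I_min = h·b³/12 with b = 3.34 in (the shorter side).
I_min = 5.74×3.34³/12 = 17.82 in⁴
Effective length L_e = K·L = 0.7 × 206 = 144.2 in
P_cr = π²EI / L_e² = π² × 10400×10³ × 17.82 / 144.2² = 8.798×10^4 lb
Factor of safety n = P_cr / P = 87.978 / 41.8 = 2.10

n ≈ 2.10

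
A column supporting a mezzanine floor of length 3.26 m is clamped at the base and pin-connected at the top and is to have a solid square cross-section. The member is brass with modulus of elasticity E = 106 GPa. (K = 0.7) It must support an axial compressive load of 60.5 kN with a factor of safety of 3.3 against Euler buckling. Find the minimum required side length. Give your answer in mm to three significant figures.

Required P_cr = n·P = 3.3 × 60.5 = 199.6 kN
L_e = K·L = 0.7 × 3.26 = 2.282 m
Required I = P_cr·L_e²/(π²E) = 1.996×10^5 × 2.282² / (π² × 1.06×10^11) = 9.938×10^-7 m⁴
I_req = 9.938×10^5 mm⁴
Solid square: I = a⁴/12  ⇒  a = (12I)^(1/4) = (12×9.938×10^5)^(1/4) = 58.8 mm

a ≈ 58.8 mm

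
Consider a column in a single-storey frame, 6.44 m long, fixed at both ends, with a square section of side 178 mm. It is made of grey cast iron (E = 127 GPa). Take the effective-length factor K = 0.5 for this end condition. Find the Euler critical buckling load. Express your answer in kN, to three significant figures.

P_cr ≈ 10100 kN

I = a⁴/12 = 178⁴/12 = 8.366×10^7 mm⁴
I = 8.366×10^7 mm⁴ = 8.366×10^-5 m⁴
Effective length L_e = K·L = 0.5 × 6.44 = 3.220 m
P_cr = π²EI / L_e² = π² × 127×10⁹ × 8.366×10^-5 / 3.220² = 1.011×10^7 N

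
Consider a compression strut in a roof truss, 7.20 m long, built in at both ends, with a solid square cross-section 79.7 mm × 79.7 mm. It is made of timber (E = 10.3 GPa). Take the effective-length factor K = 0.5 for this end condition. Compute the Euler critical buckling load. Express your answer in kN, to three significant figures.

I = a⁴/12 = 79.7⁴/12 = 3.362×10^6 mm⁴
I = 3.362×10^6 mm⁴ = 3.362×10^-6 m⁴
Effective length L_e = K·L = 0.5 × 7.20 = 3.600 m
P_cr = π²EI / L_e² = π² × 10.3×10⁹ × 3.362×10^-6 / 3.600² = 2.637×10^4 N

P_cr ≈ 26.4 kN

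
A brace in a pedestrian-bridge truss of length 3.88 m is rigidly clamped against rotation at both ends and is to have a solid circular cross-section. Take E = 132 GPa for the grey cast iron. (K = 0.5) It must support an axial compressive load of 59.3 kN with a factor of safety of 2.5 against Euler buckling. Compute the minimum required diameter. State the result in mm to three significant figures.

d ≈ 54.3 mm

Required P_cr = n·P = 2.5 × 59.3 = 148.2 kN
L_e = K·L = 0.5 × 3.88 = 1.940 m
Required I = P_cr·L_e²/(π²E) = 1.482×10^5 × 1.940² / (π² × 1.32×10^11) = 4.283×10^-7 m⁴
I_req = 4.283×10^5 mm⁴
Solid circle: I = πd⁴/64  ⇒  d = (64I/π)^(1/4) = (64×4.283×10^5/π)^(1/4) = 54.3 mm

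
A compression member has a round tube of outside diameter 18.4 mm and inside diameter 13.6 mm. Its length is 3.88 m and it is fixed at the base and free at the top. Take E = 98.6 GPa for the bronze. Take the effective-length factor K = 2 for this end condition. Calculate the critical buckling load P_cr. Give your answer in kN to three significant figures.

P_cr ≈ 0.0638 kN

d_o = 18.4 mm, d_i = 13.6 mm
I = π(d_o⁴ − d_i⁴)/64 = π(18.4⁴ − 13.60⁴)/64 = 3.947×10^3 mm⁴
I = 3.947×10^3 mm⁴ = 3.947×10^-9 m⁴
Effective length L_e = K·L = 2 × 3.88 = 7.760 m
P_cr = π²EI / L_e² = π² × 98.6×10⁹ × 3.947×10^-9 / 7.760² = 63.79 N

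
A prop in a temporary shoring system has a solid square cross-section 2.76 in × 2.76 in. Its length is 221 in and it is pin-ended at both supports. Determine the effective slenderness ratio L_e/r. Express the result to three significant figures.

For a square r = a/√12 = 2.76/√12 = 0.7967 in
L_e = K·L = 1 × 221 = 221.0 in
λ = L_e / r_min = 221.00 / 0.7967 = 277

λ ≈ 277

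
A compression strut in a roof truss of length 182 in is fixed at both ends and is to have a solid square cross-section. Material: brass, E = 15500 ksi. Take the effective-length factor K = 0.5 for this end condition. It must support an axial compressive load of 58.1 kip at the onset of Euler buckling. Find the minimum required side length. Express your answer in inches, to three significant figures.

a ≈ 2.48 in

L_e = K·L = 0.5 × 182 = 91.00 in
Required I = P_cr·L_e²/(π²E) = 5.810×10^4 × 91.00² / (π² × 1.55×10^7) = 3.145 in⁴
Solid square: I = a⁴/12  ⇒  a = (12I)^(1/4) = (12×3.145)^(1/4) = 2.48 in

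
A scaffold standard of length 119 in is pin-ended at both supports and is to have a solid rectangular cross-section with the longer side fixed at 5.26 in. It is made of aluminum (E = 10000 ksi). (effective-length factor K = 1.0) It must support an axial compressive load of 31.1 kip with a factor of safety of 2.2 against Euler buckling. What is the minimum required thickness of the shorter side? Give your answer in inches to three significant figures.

Required P_cr = n·P = 2.2 × 31.1 = 68.42 kip
L_e = K·L = 1 × 119 = 119.0 in
Required I = P_cr·L_e²/(π²E) = 6.842×10^4 × 119.0² / (π² × 1.00×10^7) = 9.817 in⁴
Rectangle, weak axis: I_min = h·b³/12 with h = 5.26 in fixed  ⇒  b = (12I/h)^(1/3) = 2.82 in

b ≈ 2.82 in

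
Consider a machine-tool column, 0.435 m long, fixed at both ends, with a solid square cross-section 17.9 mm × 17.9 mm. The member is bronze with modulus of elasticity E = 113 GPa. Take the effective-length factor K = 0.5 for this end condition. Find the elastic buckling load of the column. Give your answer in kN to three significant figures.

I = a⁴/12 = 17.9⁴/12 = 8.555×10^3 mm⁴
I = 8.555×10^3 mm⁴ = 8.555×10^-9 m⁴
Effective length L_e = K·L = 0.5 × 0.435 = 0.2175 m
P_cr = π²EI / L_e² = π² × 113×10⁹ × 8.555×10^-9 / 0.2175² = 2.017×10^5 N

P_cr ≈ 202 kN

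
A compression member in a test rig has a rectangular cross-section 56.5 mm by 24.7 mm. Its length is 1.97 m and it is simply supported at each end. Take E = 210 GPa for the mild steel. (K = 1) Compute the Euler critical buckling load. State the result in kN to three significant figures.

P_cr ≈ 37.9 kN

Buckling occurs about the weak axis: I_min = h·b³/12 with b = 24.7 mm (the shorter side).
I_min = 56.5×24.7³/12 = 7.095×10^4 mm⁴
I = 7.095×10^4 mm⁴ = 7.095×10^-8 m⁴
Effective length L_e = K·L = 1 × 1.97 = 1.970 m
P_cr = π²EI / L_e² = π² × 210×10⁹ × 7.095×10^-8 / 1.970² = 3.789×10^4 N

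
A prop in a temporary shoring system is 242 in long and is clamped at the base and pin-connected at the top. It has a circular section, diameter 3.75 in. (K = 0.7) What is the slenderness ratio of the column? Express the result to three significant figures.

λ ≈ 181

I = πd⁴/64 = π×3.75⁴/64 = 9.707 in⁴
A = 11.04 in²;  r_min = √(I/A) = √(9.707/11.04) = 0.9375 in
L_e = K·L = 0.7 × 242 = 169.4 in
λ = L_e / r_min = 169.40 / 0.9375 = 181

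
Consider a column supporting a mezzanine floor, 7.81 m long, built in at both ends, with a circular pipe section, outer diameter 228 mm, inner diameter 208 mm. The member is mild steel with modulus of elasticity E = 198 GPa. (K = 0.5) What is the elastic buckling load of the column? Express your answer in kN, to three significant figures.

d_o = 228 mm, d_i = 208 mm
I = π(d_o⁴ − d_i⁴)/64 = π(228⁴ − 208.0⁴)/64 = 4.077×10^7 mm⁴
I = 4.077×10^7 mm⁴ = 4.077×10^-5 m⁴
Effective length L_e = K·L = 0.5 × 7.81 = 3.905 m
P_cr = π²EI / L_e² = π² × 198×10⁹ × 4.077×10^-5 / 3.905² = 5.225×10^6 N

P_cr ≈ 5220 kN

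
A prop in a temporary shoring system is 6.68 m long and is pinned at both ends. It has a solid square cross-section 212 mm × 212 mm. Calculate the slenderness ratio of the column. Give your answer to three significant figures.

I = a⁴/12 = 212⁴/12 = 1.683×10^8 mm⁴
A = 4.494×10^4 mm²;  r_min = √(I/A) = √(1.683×10^8/4.494×10^4) = 61.20 mm
L_e = K·L = 1 × 6.68 m = 6.680 m = 6680.0 mm
λ = L_e / r_min = 6680.0 / 61.20 = 109

λ ≈ 109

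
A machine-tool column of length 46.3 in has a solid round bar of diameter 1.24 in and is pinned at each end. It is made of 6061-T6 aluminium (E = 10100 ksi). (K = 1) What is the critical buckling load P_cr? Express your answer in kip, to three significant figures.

I = πd⁴/64 = π×1.24⁴/64 = 0.1161 in⁴
Effective length L_e = K·L = 1 × 46.3 = 46.30 in
P_cr = π²EI / L_e² = π² × 10100×10³ × 0.1161 / 46.30² = 5.397×10^3 lb

P_cr ≈ 5.40 kip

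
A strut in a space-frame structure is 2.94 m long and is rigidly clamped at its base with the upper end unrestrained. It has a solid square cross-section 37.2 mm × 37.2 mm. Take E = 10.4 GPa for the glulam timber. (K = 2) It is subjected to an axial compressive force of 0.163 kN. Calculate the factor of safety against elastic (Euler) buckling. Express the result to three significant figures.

n ≈ 2.91

I = a⁴/12 = 37.2⁴/12 = 1.596×10^5 mm⁴
I = 1.596×10^5 mm⁴ = 1.596×10^-7 m⁴
Effective length L_e = K·L = 2 × 2.94 = 5.880 m
P_cr = π²EI / L_e² = π² × 10.4×10⁹ × 1.596×10^-7 / 5.880² = 473.8 N
Factor of safety n = P_cr / P = 0.47377 / 0.163 = 2.91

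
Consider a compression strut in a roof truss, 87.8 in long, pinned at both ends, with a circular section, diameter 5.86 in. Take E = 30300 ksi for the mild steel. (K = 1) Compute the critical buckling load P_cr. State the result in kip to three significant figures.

P_cr ≈ 2250 kip

I = πd⁴/64 = π×5.86⁴/64 = 57.88 in⁴
Effective length L_e = K·L = 1 × 87.8 = 87.80 in
P_cr = π²EI / L_e² = π² × 30300×10³ × 57.88 / 87.80² = 2.246×10^6 lb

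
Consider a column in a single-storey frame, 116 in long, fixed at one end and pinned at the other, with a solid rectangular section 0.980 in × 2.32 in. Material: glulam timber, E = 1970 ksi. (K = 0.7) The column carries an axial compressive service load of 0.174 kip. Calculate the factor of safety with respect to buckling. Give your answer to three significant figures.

Buckling occurs about the weak axis: I_min = h·b³/12 with b = 0.980 in (the shorter side).
I_min = 2.32×0.980³/12 = 0.1820 in⁴
Effective length L_e = K·L = 0.7 × 116 = 81.20 in
P_cr = π²EI / L_e² = π² × 1970×10³ × 0.1820 / 81.20² = 536.6 lb
Factor of safety n = P_cr / P = 0.53659 / 0.174 = 3.08

n ≈ 3.08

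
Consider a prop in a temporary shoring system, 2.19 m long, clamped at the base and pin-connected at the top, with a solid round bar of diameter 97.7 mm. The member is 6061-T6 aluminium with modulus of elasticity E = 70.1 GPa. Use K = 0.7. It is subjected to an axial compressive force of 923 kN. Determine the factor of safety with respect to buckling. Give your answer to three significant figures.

n ≈ 1.43

I = πd⁴/64 = π×97.7⁴/64 = 4.472×10^6 mm⁴
I = 4.472×10^6 mm⁴ = 4.472×10^-6 m⁴
Effective length L_e = K·L = 0.7 × 2.19 = 1.533 m
P_cr = π²EI / L_e² = π² × 70.1×10⁹ × 4.472×10^-6 / 1.533² = 1.317×10^6 N
Factor of safety n = P_cr / P = 1316.7 / 923 = 1.43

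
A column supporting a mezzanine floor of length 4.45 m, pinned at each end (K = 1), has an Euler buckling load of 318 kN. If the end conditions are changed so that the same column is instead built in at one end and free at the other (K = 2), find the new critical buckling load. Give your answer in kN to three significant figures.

P_cr ≈ 79.5 kN

P_cr ∝ 1/K², so P_cr,new = P_cr,old × (K_old/K_new)² = 318 × (1/2)²
= 318 × 0.2500 = 79.5 kN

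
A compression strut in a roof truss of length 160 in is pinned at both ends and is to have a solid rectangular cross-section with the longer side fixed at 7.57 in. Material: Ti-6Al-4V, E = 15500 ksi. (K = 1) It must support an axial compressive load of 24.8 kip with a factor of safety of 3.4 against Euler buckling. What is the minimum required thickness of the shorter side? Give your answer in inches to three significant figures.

Required P_cr = n·P = 3.4 × 24.8 = 84.32 kip
L_e = K·L = 1 × 160 = 160.0 in
Required I = P_cr·L_e²/(π²E) = 8.432×10^4 × 160.0² / (π² × 1.55×10^7) = 14.11 in⁴
Rectangle, weak axis: I_min = h·b³/12 with h = 7.57 in fixed  ⇒  b = (12I/h)^(1/3) = 2.82 in

b ≈ 2.82 in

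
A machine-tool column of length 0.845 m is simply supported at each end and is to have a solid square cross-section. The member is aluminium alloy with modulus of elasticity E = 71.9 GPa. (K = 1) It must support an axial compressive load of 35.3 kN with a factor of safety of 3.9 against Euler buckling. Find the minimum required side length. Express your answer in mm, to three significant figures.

Required P_cr = n·P = 3.9 × 35.3 = 137.7 kN
L_e = K·L = 1 × 0.845 = 0.8450 m
Required I = P_cr·L_e²/(π²E) = 1.377×10^5 × 0.8450² / (π² × 7.19×10^10) = 1.385×10^-7 m⁴
I_req = 1.385×10^5 mm⁴
Solid square: I = a⁴/12  ⇒  a = (12I)^(1/4) = (12×1.385×10^5)^(1/4) = 35.9 mm

a ≈ 35.9 mm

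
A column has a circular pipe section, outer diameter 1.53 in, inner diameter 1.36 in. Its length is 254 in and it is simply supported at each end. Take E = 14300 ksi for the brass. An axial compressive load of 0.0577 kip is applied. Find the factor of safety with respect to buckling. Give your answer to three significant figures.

n ≈ 3.83

d_o = 1.53 in, d_i = 1.36 in
I = π(d_o⁴ − d_i⁴)/64 = π(1.53⁴ − 1.360⁴)/64 = 0.1011 in⁴
Effective length L_e = K·L = 1 × 254 = 254.0 in
P_cr = π²EI / L_e² = π² × 14300×10³ × 0.1011 / 254.0² = 221.1 lb
Factor of safety n = P_cr / P = 0.22108 / 0.0577 = 3.83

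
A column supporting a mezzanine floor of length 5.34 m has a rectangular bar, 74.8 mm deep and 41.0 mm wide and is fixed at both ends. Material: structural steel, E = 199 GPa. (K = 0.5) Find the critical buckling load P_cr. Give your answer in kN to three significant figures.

Buckling occurs about the weak axis: I_min = h·b³/12 with b = 41.0 mm (the shorter side).
I_min = 74.8×41.0³/12 = 4.296×10^5 mm⁴
I = 4.296×10^5 mm⁴ = 4.296×10^-7 m⁴
Effective length L_e = K·L = 0.5 × 5.34 = 2.670 m
P_cr = π²EI / L_e² = π² × 199×10⁹ × 4.296×10^-7 / 2.670² = 1.184×10^5 N

P_cr ≈ 118 kN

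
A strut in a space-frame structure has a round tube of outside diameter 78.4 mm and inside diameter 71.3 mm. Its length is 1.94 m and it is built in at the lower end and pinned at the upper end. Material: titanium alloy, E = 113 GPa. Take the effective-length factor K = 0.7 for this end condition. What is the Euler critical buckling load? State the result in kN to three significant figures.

d_o = 78.4 mm, d_i = 71.3 mm
I = π(d_o⁴ − d_i⁴)/64 = π(78.4⁴ − 71.30⁴)/64 = 5.859×10^5 mm⁴
I = 5.859×10^5 mm⁴ = 5.859×10^-7 m⁴
Effective length L_e = K·L = 0.7 × 1.94 = 1.358 m
P_cr = π²EI / L_e² = π² × 113×10⁹ × 5.859×10^-7 / 1.358² = 3.543×10^5 N

P_cr ≈ 354 kN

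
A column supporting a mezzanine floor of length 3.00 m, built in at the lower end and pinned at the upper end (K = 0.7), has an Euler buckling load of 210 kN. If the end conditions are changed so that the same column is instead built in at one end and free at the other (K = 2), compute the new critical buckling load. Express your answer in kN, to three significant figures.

P_cr ≈ 25.7 kN

P_cr ∝ 1/K², so P_cr,new = P_cr,old × (K_old/K_new)² = 210 × (0.7/2)²
= 210 × 0.1225 = 25.7 kN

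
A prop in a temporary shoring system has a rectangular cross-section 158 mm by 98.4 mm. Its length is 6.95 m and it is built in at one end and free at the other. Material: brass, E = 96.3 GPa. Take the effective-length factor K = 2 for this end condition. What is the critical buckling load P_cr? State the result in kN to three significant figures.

Buckling occurs about the weak axis: I_min = h·b³/12 with b = 98.4 mm (the shorter side).
I_min = 158×98.4³/12 = 1.254×10^7 mm⁴
I = 1.254×10^7 mm⁴ = 1.254×10^-5 m⁴
Effective length L_e = K·L = 2 × 6.95 = 13.90 m
P_cr = π²EI / L_e² = π² × 96.3×10⁹ × 1.254×10^-5 / 13.90² = 6.171×10^4 N

P_cr ≈ 61.7 kN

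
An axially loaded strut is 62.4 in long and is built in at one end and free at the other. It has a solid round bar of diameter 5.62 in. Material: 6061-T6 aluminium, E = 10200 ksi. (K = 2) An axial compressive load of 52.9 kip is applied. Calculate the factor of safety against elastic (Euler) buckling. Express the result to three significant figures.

I = πd⁴/64 = π×5.62⁴/64 = 48.97 in⁴
Effective length L_e = K·L = 2 × 62.4 = 124.8 in
P_cr = π²EI / L_e² = π² × 10200×10³ × 48.97 / 124.8² = 3.165×10^5 lb
Factor of safety n = P_cr / P = 316.51 / 52.9 = 5.98

n ≈ 5.98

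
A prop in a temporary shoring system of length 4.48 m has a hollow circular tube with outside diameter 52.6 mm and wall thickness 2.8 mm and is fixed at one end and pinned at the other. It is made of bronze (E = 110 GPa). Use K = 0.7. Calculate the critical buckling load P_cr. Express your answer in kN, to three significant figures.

Inner diameter d_i = 52.6 − 2×2.8 = 47.00 mm
I = π(d_o⁴ − d_i⁴)/64 = π(52.6⁴ − 47.00⁴)/64 = 1.362×10^5 mm⁴
I = 1.362×10^5 mm⁴ = 1.362×10^-7 m⁴
Effective length L_e = K·L = 0.7 × 4.48 = 3.136 m
P_cr = π²EI / L_e² = π² × 110×10⁹ × 1.362×10^-7 / 3.136² = 1.504×10^4 N

P_cr ≈ 15.0 kN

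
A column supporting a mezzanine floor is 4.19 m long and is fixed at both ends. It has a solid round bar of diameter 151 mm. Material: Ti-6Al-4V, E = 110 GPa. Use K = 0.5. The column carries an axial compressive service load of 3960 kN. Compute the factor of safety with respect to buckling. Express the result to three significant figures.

I = πd⁴/64 = π×151⁴/64 = 2.552×10^7 mm⁴
I = 2.552×10^7 mm⁴ = 2.552×10^-5 m⁴
Effective length L_e = K·L = 0.5 × 4.19 = 2.095 m
P_cr = π²EI / L_e² = π² × 110×10⁹ × 2.552×10^-5 / 2.095² = 6.313×10^6 N
Factor of safety n = P_cr / P = 6312.5 / 3960 = 1.59

n ≈ 1.59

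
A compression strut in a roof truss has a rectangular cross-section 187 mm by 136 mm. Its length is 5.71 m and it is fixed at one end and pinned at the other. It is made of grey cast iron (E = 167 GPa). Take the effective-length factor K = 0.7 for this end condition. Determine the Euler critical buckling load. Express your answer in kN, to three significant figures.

P_cr ≈ 4040 kN

Buckling occurs about the weak axis: I_min = h·b³/12 with b = 136 mm (the shorter side).
I_min = 187×136³/12 = 3.920×10^7 mm⁴
I = 3.920×10^7 mm⁴ = 3.920×10^-5 m⁴
Effective length L_e = K·L = 0.7 × 5.71 = 3.997 m
P_cr = π²EI / L_e² = π² × 167×10⁹ × 3.920×10^-5 / 3.997² = 4.044×10^6 N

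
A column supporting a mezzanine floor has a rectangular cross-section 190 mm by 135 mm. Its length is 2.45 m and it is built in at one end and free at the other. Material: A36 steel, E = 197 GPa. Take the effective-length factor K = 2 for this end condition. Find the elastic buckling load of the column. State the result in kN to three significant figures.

P_cr ≈ 3150 kN

Buckling occurs about the weak axis: I_min = h·b³/12 with b = 135 mm (the shorter side).
I_min = 190×135³/12 = 3.896×10^7 mm⁴
I = 3.896×10^7 mm⁴ = 3.896×10^-5 m⁴
Effective length L_e = K·L = 2 × 2.45 = 4.900 m
P_cr = π²EI / L_e² = π² × 197×10⁹ × 3.896×10^-5 / 4.900² = 3.155×10^6 N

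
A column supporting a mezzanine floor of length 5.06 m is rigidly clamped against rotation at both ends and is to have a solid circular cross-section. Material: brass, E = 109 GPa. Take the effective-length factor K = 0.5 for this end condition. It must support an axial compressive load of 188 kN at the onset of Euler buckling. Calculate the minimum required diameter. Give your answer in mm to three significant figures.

L_e = K·L = 0.5 × 5.06 = 2.530 m
Required I = P_cr·L_e²/(π²E) = 1.880×10^5 × 2.530² / (π² × 1.09×10^11) = 1.119×10^-6 m⁴
I_req = 1.119×10^6 mm⁴
Solid circle: I = πd⁴/64  ⇒  d = (64I/π)^(1/4) = (64×1.119×10^6/π)^(1/4) = 69.1 mm

d ≈ 69.1 mm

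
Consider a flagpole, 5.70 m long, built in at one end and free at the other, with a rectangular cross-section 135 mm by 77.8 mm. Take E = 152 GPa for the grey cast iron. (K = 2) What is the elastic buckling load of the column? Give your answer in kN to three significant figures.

P_cr ≈ 61.2 kN

Buckling occurs about the weak axis: I_min = h·b³/12 with b = 77.8 mm (the shorter side).
I_min = 135×77.8³/12 = 5.298×10^6 mm⁴
I = 5.298×10^6 mm⁴ = 5.298×10^-6 m⁴
Effective length L_e = K·L = 2 × 5.70 = 11.40 m
P_cr = π²EI / L_e² = π² × 152×10⁹ × 5.298×10^-6 / 11.40² = 6.115×10^4 N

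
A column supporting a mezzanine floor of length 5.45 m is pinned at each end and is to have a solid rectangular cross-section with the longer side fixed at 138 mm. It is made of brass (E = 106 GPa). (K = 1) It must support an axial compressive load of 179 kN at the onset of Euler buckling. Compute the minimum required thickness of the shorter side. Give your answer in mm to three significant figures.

b ≈ 76.2 mm

L_e = K·L = 1 × 5.45 = 5.450 m
Required I = P_cr·L_e²/(π²E) = 1.790×10^5 × 5.450² / (π² × 1.06×10^11) = 5.082×10^-6 m⁴
I_req = 5.082×10^6 mm⁴
Rectangle, weak axis: I_min = h·b³/12 with h = 138 mm fixed  ⇒  b = (12I/h)^(1/3) = 76.2 mm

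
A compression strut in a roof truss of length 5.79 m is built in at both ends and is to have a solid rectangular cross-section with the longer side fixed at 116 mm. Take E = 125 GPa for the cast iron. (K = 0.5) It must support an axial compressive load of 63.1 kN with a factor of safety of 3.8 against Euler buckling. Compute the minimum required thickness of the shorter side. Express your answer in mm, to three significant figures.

Required P_cr = n·P = 3.8 × 63.1 = 239.8 kN
L_e = K·L = 0.5 × 5.79 = 2.895 m
Required I = P_cr·L_e²/(π²E) = 2.398×10^5 × 2.895² / (π² × 1.25×10^11) = 1.629×10^-6 m⁴
I_req = 1.629×10^6 mm⁴
Rectangle, weak axis: I_min = h·b³/12 with h = 116 mm fixed  ⇒  b = (12I/h)^(1/3) = 55.2 mm

b ≈ 55.2 mm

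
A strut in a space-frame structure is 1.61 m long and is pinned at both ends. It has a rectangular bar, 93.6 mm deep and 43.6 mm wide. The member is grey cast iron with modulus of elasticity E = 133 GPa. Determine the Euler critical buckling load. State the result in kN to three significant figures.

Buckling occurs about the weak axis: I_min = h·b³/12 with b = 43.6 mm (the shorter side).
I_min = 93.6×43.6³/12 = 6.465×10^5 mm⁴
I = 6.465×10^5 mm⁴ = 6.465×10^-7 m⁴
Effective length L_e = K·L = 1 × 1.61 = 1.610 m
P_cr = π²EI / L_e² = π² × 133×10⁹ × 6.465×10^-7 / 1.610² = 3.274×10^5 N

P_cr ≈ 327 kN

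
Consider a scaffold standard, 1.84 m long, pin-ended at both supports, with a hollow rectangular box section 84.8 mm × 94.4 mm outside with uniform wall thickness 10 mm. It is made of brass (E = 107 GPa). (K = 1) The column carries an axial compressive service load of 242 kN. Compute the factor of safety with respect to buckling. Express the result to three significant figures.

n ≈ 4.01

Inner dimensions: h_i = 94.4 − 2×10 = 74.40 mm, b_i = 84.8 − 2×10 = 64.80 mm
Weak-axis I_min = (h_o·b_o³ − h_i·b_i³)/12 with b_o = 84.8, b_i = 64.80 mm (shorter outer/inner sides).
I_min = (94.4×84.8³ − 74.40×64.80³)/12 = 3.110×10^6 mm⁴
I = 3.110×10^6 mm⁴ = 3.110×10^-6 m⁴
Effective length L_e = K·L = 1 × 1.84 = 1.840 m
P_cr = π²EI / L_e² = π² × 107×10⁹ × 3.110×10^-6 / 1.840² = 9.701×10^5 N
Factor of safety n = P_cr / P = 970.11 / 242 = 4.01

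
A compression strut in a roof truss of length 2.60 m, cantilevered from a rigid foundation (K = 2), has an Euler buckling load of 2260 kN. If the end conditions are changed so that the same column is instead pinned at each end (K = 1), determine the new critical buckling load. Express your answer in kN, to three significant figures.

P_cr ≈ 9040 kN

P_cr ∝ 1/K², so P_cr,new = P_cr,old × (K_old/K_new)² = 2260 × (2/1)²
= 2260 × 4.000 = 9040 kN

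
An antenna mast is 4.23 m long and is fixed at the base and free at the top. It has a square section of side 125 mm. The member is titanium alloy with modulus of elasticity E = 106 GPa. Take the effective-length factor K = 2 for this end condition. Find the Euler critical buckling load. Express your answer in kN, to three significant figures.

I = a⁴/12 = 125⁴/12 = 2.035×10^7 mm⁴
I = 2.035×10^7 mm⁴ = 2.035×10^-5 m⁴
Effective length L_e = K·L = 2 × 4.23 = 8.460 m
P_cr = π²EI / L_e² = π² × 106×10⁹ × 2.035×10^-5 / 8.460² = 2.974×10^5 N

P_cr ≈ 297 kN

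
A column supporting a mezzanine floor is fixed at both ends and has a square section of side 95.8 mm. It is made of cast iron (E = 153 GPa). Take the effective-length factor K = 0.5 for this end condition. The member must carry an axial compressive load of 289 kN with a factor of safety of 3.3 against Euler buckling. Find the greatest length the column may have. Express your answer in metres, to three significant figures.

L_max ≈ 6.67 m

I = a⁴/12 = 95.8⁴/12 = 7.019×10^6 mm⁴
I = 7.019×10^-6 m⁴
Required critical load P_cr = n·P = 3.3 × 289 = 953.7 kN = 9.537×10^5 N
From P_cr = π²EI/(K·L)²:  L = (1/K)·√(π²EI/P_cr) = (1/0.5)·√(π²×1.53×10^11×7.019×10^-6/9.537×10^5)
L = 6.67 m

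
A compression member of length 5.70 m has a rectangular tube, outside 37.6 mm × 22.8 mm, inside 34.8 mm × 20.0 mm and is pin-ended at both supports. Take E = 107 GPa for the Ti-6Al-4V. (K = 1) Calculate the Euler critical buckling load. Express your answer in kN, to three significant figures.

P_cr ≈ 0.453 kN

Weak-axis I_min = (h_o·b_o³ − h_i·b_i³)/12 with b_o = 22.8, b_i = 20.00 mm (shorter outer/inner sides).
I_min = (37.6×22.8³ − 34.80×20.00³)/12 = 1.394×10^4 mm⁴
I = 1.394×10^4 mm⁴ = 1.394×10^-8 m⁴
Effective length L_e = K·L = 1 × 5.70 = 5.700 m
P_cr = π²EI / L_e² = π² × 107×10⁹ × 1.394×10^-8 / 5.700² = 453.0 N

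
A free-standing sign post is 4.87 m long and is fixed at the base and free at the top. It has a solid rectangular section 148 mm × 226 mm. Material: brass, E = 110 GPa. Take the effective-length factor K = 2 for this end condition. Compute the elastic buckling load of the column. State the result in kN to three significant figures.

Buckling occurs about the weak axis: I_min = h·b³/12 with b = 148 mm (the shorter side).
I_min = 226×148³/12 = 6.105×10^7 mm⁴
I = 6.105×10^7 mm⁴ = 6.105×10^-5 m⁴
Effective length L_e = K·L = 2 × 4.87 = 9.740 m
P_cr = π²EI / L_e² = π² × 110×10⁹ × 6.105×10^-5 / 9.740² = 6.987×10^5 N

P_cr ≈ 699 kN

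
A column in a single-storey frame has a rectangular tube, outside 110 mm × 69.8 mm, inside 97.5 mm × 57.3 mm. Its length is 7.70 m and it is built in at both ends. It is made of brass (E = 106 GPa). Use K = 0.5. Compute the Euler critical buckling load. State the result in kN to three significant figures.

P_cr ≈ 112 kN

Weak-axis I_min = (h_o·b_o³ − h_i·b_i³)/12 with b_o = 69.8, b_i = 57.30 mm (shorter outer/inner sides).
I_min = (110×69.8³ − 97.50×57.30³)/12 = 1.589×10^6 mm⁴
I = 1.589×10^6 mm⁴ = 1.589×10^-6 m⁴
Effective length L_e = K·L = 0.5 × 7.70 = 3.850 m
P_cr = π²EI / L_e² = π² × 106×10⁹ × 1.589×10^-6 / 3.850² = 1.121×10^5 N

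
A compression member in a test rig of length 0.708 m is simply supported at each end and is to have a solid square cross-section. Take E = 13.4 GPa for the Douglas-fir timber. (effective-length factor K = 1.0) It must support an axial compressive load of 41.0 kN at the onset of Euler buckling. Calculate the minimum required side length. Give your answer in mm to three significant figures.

L_e = K·L = 1 × 0.708 = 0.7080 m
Required I = P_cr·L_e²/(π²E) = 4.100×10^4 × 0.7080² / (π² × 1.34×10^10) = 1.554×10^-7 m⁴
I_req = 1.554×10^5 mm⁴
Solid square: I = a⁴/12  ⇒  a = (12I)^(1/4) = (12×1.554×10^5)^(1/4) = 37.0 mm

a ≈ 37.0 mm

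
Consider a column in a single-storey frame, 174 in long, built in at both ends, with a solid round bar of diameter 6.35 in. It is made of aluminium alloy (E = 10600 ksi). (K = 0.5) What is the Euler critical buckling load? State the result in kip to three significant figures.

I = πd⁴/64 = π×6.35⁴/64 = 79.81 in⁴
Effective length L_e = K·L = 0.5 × 174 = 87.00 in
P_cr = π²EI / L_e² = π² × 10600×10³ × 79.81 / 87.00² = 1.103×10^6 lb

P_cr ≈ 1100 kip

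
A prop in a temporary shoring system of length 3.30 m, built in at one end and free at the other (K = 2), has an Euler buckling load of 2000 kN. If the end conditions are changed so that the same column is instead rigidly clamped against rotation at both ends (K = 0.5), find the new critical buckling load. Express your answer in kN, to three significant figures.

P_cr ≈ 32000 kN

P_cr ∝ 1/K², so P_cr,new = P_cr,old × (K_old/K_new)² = 2000 × (2/0.5)²
= 2000 × 16.00 = 32000 kN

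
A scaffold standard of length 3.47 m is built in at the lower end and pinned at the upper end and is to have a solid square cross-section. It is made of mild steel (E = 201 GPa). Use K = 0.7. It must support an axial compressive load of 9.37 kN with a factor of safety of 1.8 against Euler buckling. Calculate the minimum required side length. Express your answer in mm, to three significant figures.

a ≈ 27.9 mm

Required P_cr = n·P = 1.8 × 9.37 = 16.87 kN
L_e = K·L = 0.7 × 3.47 = 2.429 m
Required I = P_cr·L_e²/(π²E) = 1.687×10^4 × 2.429² / (π² × 2.01×10^11) = 5.016×10^-8 m⁴
I_req = 5.016×10^4 mm⁴
Solid square: I = a⁴/12  ⇒  a = (12I)^(1/4) = (12×5.016×10^4)^(1/4) = 27.9 mm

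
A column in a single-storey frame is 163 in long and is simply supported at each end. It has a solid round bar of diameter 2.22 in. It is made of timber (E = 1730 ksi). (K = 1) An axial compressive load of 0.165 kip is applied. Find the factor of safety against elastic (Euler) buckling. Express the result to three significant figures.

n ≈ 4.64

I = πd⁴/64 = π×2.22⁴/64 = 1.192 in⁴
Effective length L_e = K·L = 1 × 163 = 163.0 in
P_cr = π²EI / L_e² = π² × 1730×10³ × 1.192 / 163.0² = 766.2 lb
Factor of safety n = P_cr / P = 0.76622 / 0.165 = 4.64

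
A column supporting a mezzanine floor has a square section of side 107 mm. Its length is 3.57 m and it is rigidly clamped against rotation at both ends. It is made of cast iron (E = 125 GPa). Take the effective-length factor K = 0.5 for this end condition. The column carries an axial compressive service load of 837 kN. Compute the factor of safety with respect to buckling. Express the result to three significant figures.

I = a⁴/12 = 107⁴/12 = 1.092×10^7 mm⁴
I = 1.092×10^7 mm⁴ = 1.092×10^-5 m⁴
Effective length L_e = K·L = 0.5 × 3.57 = 1.785 m
P_cr = π²EI / L_e² = π² × 125×10⁹ × 1.092×10^-5 / 1.785² = 4.229×10^6 N
Factor of safety n = P_cr / P = 4229.5 / 837 = 5.05

n ≈ 5.05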